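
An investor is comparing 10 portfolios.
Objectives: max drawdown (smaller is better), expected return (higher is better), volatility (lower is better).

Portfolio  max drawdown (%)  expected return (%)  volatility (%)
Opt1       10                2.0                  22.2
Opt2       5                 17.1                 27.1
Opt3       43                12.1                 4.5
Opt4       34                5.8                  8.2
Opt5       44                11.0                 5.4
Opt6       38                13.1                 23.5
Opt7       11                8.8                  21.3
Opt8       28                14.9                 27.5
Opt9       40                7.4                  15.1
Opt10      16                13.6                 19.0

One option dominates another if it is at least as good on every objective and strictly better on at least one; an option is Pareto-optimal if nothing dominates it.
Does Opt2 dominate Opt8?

Opt2 vs Opt8: max drawdown 5≤28, expected return 17.1≥14.9, volatility 27.1≤27.5 — Opt2 is at least as good on every objective with at least one strict improvement.

Yes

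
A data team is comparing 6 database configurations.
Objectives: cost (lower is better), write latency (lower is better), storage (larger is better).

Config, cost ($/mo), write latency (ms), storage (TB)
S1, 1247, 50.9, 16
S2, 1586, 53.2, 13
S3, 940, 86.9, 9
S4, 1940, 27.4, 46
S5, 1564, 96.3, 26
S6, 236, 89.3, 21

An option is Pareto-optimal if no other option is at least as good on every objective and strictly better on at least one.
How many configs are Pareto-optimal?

S1: not dominated.
S2: dominated by S1 (cost 1247≤1586, write latency 50.9≤53.2, storage 16≥13).
S3: not dominated.
S4: not dominated (best write latency).
S5: not dominated.
S6: not dominated (best cost).
Pareto-optimal: S1, S3, S4, S5, S6 → 5.

5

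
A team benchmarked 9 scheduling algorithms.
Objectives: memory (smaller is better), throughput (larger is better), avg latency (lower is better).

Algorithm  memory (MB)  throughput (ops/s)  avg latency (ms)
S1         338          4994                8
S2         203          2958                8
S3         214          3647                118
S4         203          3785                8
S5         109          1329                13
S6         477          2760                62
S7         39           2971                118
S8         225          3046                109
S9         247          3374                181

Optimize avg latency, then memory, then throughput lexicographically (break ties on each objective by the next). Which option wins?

S4

First minimize avg latency: best is 8, kept {S1, S2, S4}.
Then minimize memory: best is 203, kept {S2, S4}.
Then maximize throughput: best is 3785, kept {S4}.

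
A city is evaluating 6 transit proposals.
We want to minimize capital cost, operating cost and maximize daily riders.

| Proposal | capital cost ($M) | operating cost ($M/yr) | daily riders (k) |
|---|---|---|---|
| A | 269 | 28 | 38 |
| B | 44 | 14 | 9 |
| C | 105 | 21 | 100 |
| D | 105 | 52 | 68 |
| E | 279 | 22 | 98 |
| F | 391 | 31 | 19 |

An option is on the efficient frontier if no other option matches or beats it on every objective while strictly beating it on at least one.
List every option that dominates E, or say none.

C

C: capital cost 105≤279, operating cost 21≤22, daily riders 100≥98 — dominates E.
Others (A, B, D, F) are each worse than E on at least one objective.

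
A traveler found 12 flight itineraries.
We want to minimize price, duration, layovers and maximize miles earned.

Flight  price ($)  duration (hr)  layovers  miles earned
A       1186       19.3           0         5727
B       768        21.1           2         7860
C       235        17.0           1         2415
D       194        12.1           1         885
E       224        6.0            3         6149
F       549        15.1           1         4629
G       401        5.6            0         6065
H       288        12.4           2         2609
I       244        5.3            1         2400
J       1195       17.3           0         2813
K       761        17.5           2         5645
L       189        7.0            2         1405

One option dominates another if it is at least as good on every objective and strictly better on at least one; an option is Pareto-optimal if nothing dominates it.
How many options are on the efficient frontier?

A: dominated by G (price 401≤1186, duration 5.6≤19.3, layovers 0≤0, miles earned 6065≥5727).
B: not dominated (best miles earned).
C: not dominated.
D: not dominated.
E: not dominated.
F: dominated by G (price 401≤549, duration 5.6≤15.1, layovers 0≤1, miles earned 6065≥4629).
G: not dominated.
H: not dominated.
I: not dominated (best duration).
J: dominated by G (price 401≤1195, duration 5.6≤17.3, layovers 0≤0, miles earned 6065≥2813).
K: dominated by G (price 401≤761, duration 5.6≤17.5, layovers 0≤2, miles earned 6065≥5645).
L: not dominated (best price).
Pareto-optimal: B, C, D, E, G, H, I, L → 8.

8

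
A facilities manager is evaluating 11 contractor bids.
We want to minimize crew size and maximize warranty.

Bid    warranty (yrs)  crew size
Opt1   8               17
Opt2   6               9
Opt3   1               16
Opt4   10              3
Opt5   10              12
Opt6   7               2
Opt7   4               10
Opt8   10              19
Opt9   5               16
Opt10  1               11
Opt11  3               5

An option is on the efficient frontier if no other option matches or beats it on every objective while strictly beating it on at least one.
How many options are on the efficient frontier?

2

Opt1: dominated by Opt4 (warranty 10≥8, crew size 3≤17).
Opt2: dominated by Opt4 (warranty 10≥6, crew size 3≤9).
Opt3: dominated by Opt2 (warranty 6≥1, crew size 9≤16).
Opt4: not dominated.
Opt5: dominated by Opt4 (warranty 10≥10, crew size 3≤12).
Opt6: not dominated (best crew size).
Opt7: dominated by Opt2 (warranty 6≥4, crew size 9≤10).
Opt8: dominated by Opt4 (warranty 10≥10, crew size 3≤19).
Opt9: dominated by Opt2 (warranty 6≥5, crew size 9≤16).
Opt10: dominated by Opt2 (warranty 6≥1, crew size 9≤11).
Opt11: dominated by Opt4 (warranty 10≥3, crew size 3≤5).
Pareto-optimal: Opt4, Opt6 → 2.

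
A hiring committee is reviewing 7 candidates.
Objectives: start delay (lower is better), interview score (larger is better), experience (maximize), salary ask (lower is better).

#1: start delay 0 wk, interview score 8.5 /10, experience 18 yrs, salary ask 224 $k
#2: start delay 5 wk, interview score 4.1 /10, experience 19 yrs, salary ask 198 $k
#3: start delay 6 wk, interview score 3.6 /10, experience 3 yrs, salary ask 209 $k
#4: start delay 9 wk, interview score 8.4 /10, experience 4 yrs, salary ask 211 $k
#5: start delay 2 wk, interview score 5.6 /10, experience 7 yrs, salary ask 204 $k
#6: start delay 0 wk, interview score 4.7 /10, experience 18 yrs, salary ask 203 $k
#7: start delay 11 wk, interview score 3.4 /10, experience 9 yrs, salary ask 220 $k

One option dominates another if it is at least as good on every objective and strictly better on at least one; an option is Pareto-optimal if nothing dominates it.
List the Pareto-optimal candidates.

#1, #2, #4, #5, #6

#1: not dominated (best interview score).
#2: not dominated (best experience).
#3: dominated by #2 (start delay 5≤6, interview score 4.1≥3.6, experience 19≥3, salary ask 198≤209).
#4: not dominated.
#5: not dominated.
#6: not dominated.
#7: dominated by #2 (start delay 5≤11, interview score 4.1≥3.4, experience 19≥9, salary ask 198≤220).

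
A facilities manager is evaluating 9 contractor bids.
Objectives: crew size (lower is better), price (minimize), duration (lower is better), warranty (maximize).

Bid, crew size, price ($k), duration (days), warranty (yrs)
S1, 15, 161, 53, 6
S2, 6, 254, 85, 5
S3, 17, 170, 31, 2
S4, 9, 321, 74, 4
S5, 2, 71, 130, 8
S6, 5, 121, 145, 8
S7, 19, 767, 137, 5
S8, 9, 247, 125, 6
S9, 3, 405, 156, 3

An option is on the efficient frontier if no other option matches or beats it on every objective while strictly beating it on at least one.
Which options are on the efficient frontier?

S1, S2, S3, S4, S5, S8

S1: not dominated.
S2: not dominated.
S3: not dominated (best duration).
S4: not dominated.
S5: not dominated (best crew size).
S6: dominated by S5 (crew size 2≤5, price 71≤121, duration 130≤145, warranty 8≥8).
S7: dominated by S1 (crew size 15≤19, price 161≤767, duration 53≤137, warranty 6≥5).
S8: not dominated.
S9: dominated by S5 (crew size 2≤3, price 71≤405, duration 130≤156, warranty 8≥3).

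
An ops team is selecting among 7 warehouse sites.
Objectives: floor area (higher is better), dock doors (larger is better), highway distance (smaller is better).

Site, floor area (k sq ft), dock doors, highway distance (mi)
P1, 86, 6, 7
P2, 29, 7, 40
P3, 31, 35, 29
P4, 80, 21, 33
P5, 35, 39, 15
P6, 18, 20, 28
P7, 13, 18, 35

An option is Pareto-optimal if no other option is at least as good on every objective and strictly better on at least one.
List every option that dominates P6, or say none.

P5

P5: floor area 35≥18, dock doors 39≥20, highway distance 15≤28 — dominates P6.
Others (P1, P2, P3, P4, P7) are each worse than P6 on at least one objective.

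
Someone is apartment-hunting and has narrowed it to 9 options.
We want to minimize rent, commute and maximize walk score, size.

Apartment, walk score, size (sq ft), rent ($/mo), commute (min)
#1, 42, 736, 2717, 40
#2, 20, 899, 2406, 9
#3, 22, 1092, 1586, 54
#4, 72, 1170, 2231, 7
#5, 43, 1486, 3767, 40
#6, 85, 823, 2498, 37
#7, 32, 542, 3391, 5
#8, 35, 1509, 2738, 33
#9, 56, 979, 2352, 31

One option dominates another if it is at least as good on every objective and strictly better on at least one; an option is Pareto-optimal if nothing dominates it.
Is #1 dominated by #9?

#9 vs #1: walk score 56≥42, size 979≥736, rent 2352≤2717, commute 31≤40 — #9 is at least as good on every objective with at least one strict improvement.

Yes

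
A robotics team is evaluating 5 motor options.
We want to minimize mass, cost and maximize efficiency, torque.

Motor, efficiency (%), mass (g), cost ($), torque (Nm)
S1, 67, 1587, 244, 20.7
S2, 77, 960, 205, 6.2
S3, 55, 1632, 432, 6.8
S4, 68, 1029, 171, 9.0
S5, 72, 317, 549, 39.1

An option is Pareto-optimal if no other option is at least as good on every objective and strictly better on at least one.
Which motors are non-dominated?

S1: not dominated.
S2: not dominated (best efficiency).
S3: dominated by S1 (efficiency 67≥55, mass 1587≤1632, cost 244≤432, torque 20.7≥6.8).
S4: not dominated (best cost).
S5: not dominated (best mass).

S1, S2, S4, S5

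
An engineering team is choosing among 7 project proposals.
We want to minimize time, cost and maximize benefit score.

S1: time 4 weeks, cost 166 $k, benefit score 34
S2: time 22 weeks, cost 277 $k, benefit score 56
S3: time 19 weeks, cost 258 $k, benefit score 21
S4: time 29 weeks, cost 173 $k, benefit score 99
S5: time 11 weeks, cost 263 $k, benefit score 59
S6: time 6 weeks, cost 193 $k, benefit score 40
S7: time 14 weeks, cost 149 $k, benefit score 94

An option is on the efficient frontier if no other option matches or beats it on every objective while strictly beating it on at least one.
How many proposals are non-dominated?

S1: not dominated (best time).
S2: dominated by S5 (time 11≤22, cost 263≤277, benefit score 59≥56).
S3: dominated by S1 (time 4≤19, cost 166≤258, benefit score 34≥21).
S4: not dominated (best benefit score).
S5: not dominated.
S6: not dominated.
S7: not dominated (best cost).
Pareto-optimal: S1, S4, S5, S6, S7 → 5.

5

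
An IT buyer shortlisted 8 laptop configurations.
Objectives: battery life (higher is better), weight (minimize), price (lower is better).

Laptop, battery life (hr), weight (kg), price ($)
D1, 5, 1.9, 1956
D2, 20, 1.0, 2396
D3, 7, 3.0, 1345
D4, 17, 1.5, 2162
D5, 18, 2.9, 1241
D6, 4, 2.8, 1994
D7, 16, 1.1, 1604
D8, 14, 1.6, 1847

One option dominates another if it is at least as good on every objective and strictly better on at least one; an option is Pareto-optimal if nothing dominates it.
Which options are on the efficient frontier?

D1: dominated by D7 (battery life 16≥5, weight 1.1≤1.9, price 1604≤1956).
D2: not dominated (best battery life).
D3: dominated by D5 (battery life 18≥7, weight 2.9≤3.0, price 1241≤1345).
D4: not dominated.
D5: not dominated (best price).
D6: dominated by D1 (battery life 5≥4, weight 1.9≤2.8, price 1956≤1994).
D7: not dominated.
D8: dominated by D7 (battery life 16≥14, weight 1.1≤1.6, price 1604≤1847).

D2, D4, D5, D7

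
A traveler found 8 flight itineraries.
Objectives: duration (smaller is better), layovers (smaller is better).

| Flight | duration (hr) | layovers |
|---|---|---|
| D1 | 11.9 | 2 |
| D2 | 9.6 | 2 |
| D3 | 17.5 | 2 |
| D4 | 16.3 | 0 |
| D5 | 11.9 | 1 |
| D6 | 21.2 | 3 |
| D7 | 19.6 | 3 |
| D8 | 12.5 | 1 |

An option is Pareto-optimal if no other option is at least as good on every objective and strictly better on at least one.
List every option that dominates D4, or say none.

none

D1: worse on layovers (2 vs 0).
D2: worse on layovers (2 vs 0).
D3: worse on duration (17.5 vs 16.3).
D5: worse on layovers (1 vs 0).
D6: worse on duration (21.2 vs 16.3).
D7: worse on duration (19.6 vs 16.3).
D8: worse on layovers (1 vs 0).
No option dominates D4.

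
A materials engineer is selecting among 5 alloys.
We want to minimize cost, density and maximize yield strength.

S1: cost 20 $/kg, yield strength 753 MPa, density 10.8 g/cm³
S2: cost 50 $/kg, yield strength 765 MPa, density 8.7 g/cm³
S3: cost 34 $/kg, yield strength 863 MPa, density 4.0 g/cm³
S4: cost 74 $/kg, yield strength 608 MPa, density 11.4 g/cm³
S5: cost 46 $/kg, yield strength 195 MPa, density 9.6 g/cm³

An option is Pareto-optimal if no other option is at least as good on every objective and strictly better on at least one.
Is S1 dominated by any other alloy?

No

S2: worse on cost (50 vs 20).
S3: worse on cost (34 vs 20).
S4: worse on cost (74 vs 20).
S5: worse on cost (46 vs 20).
No option is at least as good as S1 on every objective and strictly better on one.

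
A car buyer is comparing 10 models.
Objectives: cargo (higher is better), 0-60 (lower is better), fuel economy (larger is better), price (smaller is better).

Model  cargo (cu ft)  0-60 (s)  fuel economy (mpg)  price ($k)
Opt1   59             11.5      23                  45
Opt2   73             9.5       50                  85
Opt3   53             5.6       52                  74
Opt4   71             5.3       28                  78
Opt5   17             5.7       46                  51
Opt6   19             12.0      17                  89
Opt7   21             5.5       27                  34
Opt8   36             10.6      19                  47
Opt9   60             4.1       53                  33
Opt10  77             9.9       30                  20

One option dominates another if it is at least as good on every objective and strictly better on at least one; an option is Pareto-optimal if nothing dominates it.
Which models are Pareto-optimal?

Opt2, Opt4, Opt9, Opt10

Opt1: dominated by Opt9 (cargo 60≥59, 0-60 4.1≤11.5, fuel economy 53≥23, price 33≤45).
Opt2: not dominated.
Opt3: dominated by Opt9 (cargo 60≥53, 0-60 4.1≤5.6, fuel economy 53≥52, price 33≤74).
Opt4: not dominated.
Opt5: dominated by Opt9 (cargo 60≥17, 0-60 4.1≤5.7, fuel economy 53≥46, price 33≤51).
Opt6: dominated by Opt1 (cargo 59≥19, 0-60 11.5≤12.0, fuel economy 23≥17, price 45≤89).
Opt7: dominated by Opt9 (cargo 60≥21, 0-60 4.1≤5.5, fuel economy 53≥27, price 33≤34).
Opt8: dominated by Opt9 (cargo 60≥36, 0-60 4.1≤10.6, fuel economy 53≥19, price 33≤47).
Opt9: not dominated (best 0-60).
Opt10: not dominated (best cargo).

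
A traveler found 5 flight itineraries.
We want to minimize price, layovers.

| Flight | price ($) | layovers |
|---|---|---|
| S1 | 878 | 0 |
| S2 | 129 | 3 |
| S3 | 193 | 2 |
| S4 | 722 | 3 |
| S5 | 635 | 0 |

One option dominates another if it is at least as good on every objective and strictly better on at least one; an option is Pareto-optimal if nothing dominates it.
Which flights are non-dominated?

S2, S3, S5

S1: dominated by S5 (price 635≤878, layovers 0≤0).
S2: not dominated (best price).
S3: not dominated.
S4: dominated by S2 (price 129≤722, layovers 3≤3).
S5: not dominated.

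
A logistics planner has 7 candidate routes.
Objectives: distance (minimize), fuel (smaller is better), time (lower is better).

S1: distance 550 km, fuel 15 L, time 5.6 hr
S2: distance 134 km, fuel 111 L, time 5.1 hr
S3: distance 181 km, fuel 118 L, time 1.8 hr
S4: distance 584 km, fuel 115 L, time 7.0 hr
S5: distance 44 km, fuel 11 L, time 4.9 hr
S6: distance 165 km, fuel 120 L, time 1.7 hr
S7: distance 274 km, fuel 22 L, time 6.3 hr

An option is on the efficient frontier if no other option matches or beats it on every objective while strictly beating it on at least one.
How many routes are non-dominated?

3

S1: dominated by S5 (distance 44≤550, fuel 11≤15, time 4.9≤5.6).
S2: dominated by S5 (distance 44≤134, fuel 11≤111, time 4.9≤5.1).
S3: not dominated.
S4: dominated by S1 (distance 550≤584, fuel 15≤115, time 5.6≤7.0).
S5: not dominated (best distance).
S6: not dominated (best time).
S7: dominated by S5 (distance 44≤274, fuel 11≤22, time 4.9≤6.3).
Pareto-optimal: S3, S5, S6 → 3.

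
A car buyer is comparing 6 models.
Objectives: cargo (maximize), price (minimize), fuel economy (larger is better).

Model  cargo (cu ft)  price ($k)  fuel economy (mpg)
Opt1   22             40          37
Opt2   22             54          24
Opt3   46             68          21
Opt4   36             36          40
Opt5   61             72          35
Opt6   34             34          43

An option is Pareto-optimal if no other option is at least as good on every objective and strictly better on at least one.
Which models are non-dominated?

Opt1: dominated by Opt4 (cargo 36≥22, price 36≤40, fuel economy 40≥37).
Opt2: dominated by Opt1 (cargo 22≥22, price 40≤54, fuel economy 37≥24).
Opt3: not dominated.
Opt4: not dominated.
Opt5: not dominated (best cargo).
Opt6: not dominated (best price).

Opt3, Opt4, Opt5, Opt6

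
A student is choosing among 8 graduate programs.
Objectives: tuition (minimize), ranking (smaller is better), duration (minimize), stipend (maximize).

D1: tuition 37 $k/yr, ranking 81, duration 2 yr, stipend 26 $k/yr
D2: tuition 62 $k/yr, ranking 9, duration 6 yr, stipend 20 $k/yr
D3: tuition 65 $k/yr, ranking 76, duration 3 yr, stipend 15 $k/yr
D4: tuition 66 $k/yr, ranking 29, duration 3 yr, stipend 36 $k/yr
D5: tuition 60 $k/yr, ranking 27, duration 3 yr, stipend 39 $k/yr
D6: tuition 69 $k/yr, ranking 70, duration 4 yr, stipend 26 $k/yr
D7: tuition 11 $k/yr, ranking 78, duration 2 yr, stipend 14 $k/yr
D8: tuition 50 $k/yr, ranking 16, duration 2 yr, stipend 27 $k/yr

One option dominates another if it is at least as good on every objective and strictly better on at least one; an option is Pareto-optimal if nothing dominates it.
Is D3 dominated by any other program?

D5 vs D3: tuition 60≤65, ranking 27≤76, duration 3≤3, stipend 39≥15 — D5 is at least as good on every objective and strictly better on at least one, so D5 dominates D3.

Yes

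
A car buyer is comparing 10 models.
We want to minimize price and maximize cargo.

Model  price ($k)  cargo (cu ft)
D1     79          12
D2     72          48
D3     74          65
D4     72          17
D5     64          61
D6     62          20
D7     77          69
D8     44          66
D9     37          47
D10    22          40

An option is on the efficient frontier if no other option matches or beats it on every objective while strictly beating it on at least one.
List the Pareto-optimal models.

D1: dominated by D2 (price 72≤79, cargo 48≥12).
D2: dominated by D5 (price 64≤72, cargo 61≥48).
D3: dominated by D8 (price 44≤74, cargo 66≥65).
D4: dominated by D2 (price 72≤72, cargo 48≥17).
D5: dominated by D8 (price 44≤64, cargo 66≥61).
D6: dominated by D8 (price 44≤62, cargo 66≥20).
D7: not dominated (best cargo).
D8: not dominated.
D9: not dominated.
D10: not dominated (best price).

D7, D8, D9, D10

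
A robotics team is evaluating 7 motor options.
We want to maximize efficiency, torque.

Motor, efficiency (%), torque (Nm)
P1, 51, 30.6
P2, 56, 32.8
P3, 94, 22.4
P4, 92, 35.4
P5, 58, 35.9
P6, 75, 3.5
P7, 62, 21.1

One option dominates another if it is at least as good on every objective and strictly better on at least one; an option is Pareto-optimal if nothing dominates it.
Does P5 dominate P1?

Yes

P5 vs P1: efficiency 58≥51, torque 35.9≥30.6 — P5 is at least as good on every objective with at least one strict improvement.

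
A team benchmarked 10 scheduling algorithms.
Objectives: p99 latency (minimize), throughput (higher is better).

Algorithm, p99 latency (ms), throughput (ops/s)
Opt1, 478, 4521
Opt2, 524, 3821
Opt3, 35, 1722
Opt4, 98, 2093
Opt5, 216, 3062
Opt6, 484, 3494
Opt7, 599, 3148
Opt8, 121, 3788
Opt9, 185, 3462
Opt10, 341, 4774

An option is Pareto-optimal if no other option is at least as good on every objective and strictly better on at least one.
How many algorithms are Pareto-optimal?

Opt1: dominated by Opt10 (p99 latency 341≤478, throughput 4774≥4521).
Opt2: dominated by Opt1 (p99 latency 478≤524, throughput 4521≥3821).
Opt3: not dominated (best p99 latency).
Opt4: not dominated.
Opt5: dominated by Opt8 (p99 latency 121≤216, throughput 3788≥3062).
Opt6: dominated by Opt1 (p99 latency 478≤484, throughput 4521≥3494).
Opt7: dominated by Opt1 (p99 latency 478≤599, throughput 4521≥3148).
Opt8: not dominated.
Opt9: dominated by Opt8 (p99 latency 121≤185, throughput 3788≥3462).
Opt10: not dominated (best throughput).
Pareto-optimal: Opt3, Opt4, Opt8, Opt10 → 4.

4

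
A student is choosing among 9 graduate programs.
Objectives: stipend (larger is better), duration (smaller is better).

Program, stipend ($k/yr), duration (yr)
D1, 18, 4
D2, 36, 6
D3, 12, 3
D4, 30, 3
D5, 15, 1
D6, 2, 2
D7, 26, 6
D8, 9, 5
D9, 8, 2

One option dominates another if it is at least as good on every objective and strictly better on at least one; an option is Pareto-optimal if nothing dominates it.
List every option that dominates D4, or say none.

none

D1: worse on stipend (18 vs 30).
D2: worse on duration (6 vs 3).
D3: worse on stipend (12 vs 30).
D5: worse on stipend (15 vs 30).
D6: worse on stipend (2 vs 30).
D7: worse on stipend (26 vs 30).
D8: worse on stipend (9 vs 30).
D9: worse on stipend (8 vs 30).
No option dominates D4.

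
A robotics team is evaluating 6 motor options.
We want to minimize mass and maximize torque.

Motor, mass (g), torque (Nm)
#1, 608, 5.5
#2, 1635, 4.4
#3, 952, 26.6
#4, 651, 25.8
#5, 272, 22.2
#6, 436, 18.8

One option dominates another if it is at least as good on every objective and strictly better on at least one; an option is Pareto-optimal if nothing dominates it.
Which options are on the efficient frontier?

#3, #4, #5

#1: dominated by #5 (mass 272≤608, torque 22.2≥5.5).
#2: dominated by #1 (mass 608≤1635, torque 5.5≥4.4).
#3: not dominated (best torque).
#4: not dominated.
#5: not dominated (best mass).
#6: dominated by #5 (mass 272≤436, torque 22.2≥18.8).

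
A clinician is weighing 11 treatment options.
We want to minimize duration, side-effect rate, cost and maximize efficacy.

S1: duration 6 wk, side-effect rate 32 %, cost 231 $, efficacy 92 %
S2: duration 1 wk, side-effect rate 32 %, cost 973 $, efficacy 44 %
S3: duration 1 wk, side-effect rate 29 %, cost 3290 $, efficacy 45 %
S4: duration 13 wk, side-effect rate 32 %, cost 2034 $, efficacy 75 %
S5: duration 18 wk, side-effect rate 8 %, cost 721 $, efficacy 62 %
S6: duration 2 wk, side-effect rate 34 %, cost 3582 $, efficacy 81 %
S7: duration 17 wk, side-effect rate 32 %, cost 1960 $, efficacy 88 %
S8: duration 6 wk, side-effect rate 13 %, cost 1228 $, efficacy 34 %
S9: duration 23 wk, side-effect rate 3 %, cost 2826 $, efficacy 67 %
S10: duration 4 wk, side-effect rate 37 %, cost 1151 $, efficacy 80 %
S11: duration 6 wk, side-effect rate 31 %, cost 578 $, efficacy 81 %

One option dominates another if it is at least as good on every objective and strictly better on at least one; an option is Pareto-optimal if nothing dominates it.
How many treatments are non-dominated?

S1: not dominated (best cost).
S2: not dominated.
S3: not dominated.
S4: dominated by S1 (duration 6≤13, side-effect rate 32≤32, cost 231≤2034, efficacy 92≥75).
S5: not dominated.
S6: not dominated.
S7: dominated by S1 (duration 6≤17, side-effect rate 32≤32, cost 231≤1960, efficacy 92≥88).
S8: not dominated.
S9: not dominated (best side-effect rate).
S10: not dominated.
S11: not dominated.
Pareto-optimal: S1, S2, S3, S5, S6, S8, S9, S10, S11 → 9.

9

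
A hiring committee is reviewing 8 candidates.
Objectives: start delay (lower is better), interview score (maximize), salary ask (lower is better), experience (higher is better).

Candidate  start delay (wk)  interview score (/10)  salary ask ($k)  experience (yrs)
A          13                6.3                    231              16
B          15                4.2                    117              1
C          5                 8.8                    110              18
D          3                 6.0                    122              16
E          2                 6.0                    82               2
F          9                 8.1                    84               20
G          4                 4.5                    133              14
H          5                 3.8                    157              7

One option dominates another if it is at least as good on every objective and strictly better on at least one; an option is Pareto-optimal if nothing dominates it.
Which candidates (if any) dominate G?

D

D: start delay 3≤4, interview score 6.0≥4.5, salary ask 122≤133, experience 16≥14 — dominates G.
Others (A, B, C, E, F, H) are each worse than G on at least one objective.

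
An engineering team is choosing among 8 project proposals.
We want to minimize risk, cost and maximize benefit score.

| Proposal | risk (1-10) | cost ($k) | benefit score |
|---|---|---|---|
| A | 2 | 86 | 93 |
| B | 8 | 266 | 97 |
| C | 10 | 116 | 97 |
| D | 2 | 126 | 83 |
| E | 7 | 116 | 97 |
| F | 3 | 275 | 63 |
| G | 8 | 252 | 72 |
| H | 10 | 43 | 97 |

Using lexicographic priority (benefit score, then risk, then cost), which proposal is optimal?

First maximize benefit score: best is 97, kept {B, C, E, H}.
Then minimize risk: best is 7, kept {E}.

E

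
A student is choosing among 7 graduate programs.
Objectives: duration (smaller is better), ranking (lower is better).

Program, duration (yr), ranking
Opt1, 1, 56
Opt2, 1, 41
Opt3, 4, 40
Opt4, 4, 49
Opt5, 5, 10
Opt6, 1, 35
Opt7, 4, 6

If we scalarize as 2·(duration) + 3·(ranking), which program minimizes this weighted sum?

Opt1: 2·1 + 3·56 = 170
Opt2: 2·1 + 3·41 = 125
Opt3: 2·4 + 3·40 = 128
Opt4: 2·4 + 3·49 = 155
Opt5: 2·5 + 3·10 = 40
Opt6: 2·1 + 3·35 = 107
Opt7: 2·4 + 3·6 = 26
Lowest: Opt7 at 26.

Opt7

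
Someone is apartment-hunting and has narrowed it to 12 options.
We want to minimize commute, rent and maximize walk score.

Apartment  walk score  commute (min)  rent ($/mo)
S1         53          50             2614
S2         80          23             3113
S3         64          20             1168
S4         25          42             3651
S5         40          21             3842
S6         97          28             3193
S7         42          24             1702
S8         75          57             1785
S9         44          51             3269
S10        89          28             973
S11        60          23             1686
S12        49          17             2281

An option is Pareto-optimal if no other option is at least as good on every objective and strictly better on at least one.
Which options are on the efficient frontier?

S1: dominated by S3 (walk score 64≥53, commute 20≤50, rent 1168≤2614).
S2: not dominated.
S3: not dominated.
S4: dominated by S2 (walk score 80≥25, commute 23≤42, rent 3113≤3651).
S5: dominated by S3 (walk score 64≥40, commute 20≤21, rent 1168≤3842).
S6: not dominated (best walk score).
S7: dominated by S3 (walk score 64≥42, commute 20≤24, rent 1168≤1702).
S8: dominated by S10 (walk score 89≥75, commute 28≤57, rent 973≤1785).
S9: dominated by S1 (walk score 53≥44, commute 50≤51, rent 2614≤3269).
S10: not dominated (best rent).
S11: dominated by S3 (walk score 64≥60, commute 20≤23, rent 1168≤1686).
S12: not dominated (best commute).

S2, S3, S6, S10, S12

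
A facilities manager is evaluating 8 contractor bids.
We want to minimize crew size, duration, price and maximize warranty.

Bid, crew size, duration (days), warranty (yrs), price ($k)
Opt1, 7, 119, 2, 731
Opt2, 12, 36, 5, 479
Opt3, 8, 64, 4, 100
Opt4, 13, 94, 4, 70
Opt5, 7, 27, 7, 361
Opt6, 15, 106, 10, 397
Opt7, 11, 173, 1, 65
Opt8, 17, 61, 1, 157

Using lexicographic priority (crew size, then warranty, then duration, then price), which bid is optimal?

First minimize crew size: best is 7, kept {Opt1, Opt5}.
Then maximize warranty: best is 7, kept {Opt5}.

Opt5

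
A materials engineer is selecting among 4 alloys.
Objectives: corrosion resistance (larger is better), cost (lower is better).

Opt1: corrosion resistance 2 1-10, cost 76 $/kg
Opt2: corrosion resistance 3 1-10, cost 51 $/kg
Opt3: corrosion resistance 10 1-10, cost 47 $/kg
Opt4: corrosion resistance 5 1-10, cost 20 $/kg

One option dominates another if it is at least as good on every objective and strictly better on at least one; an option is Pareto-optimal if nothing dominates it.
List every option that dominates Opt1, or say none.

Opt2, Opt3, Opt4

Opt2: corrosion resistance 3≥2, cost 51≤76 — dominates Opt1.
Opt3: corrosion resistance 10≥2, cost 47≤76 — dominates Opt1.
Opt4: corrosion resistance 5≥2, cost 20≤76 — dominates Opt1.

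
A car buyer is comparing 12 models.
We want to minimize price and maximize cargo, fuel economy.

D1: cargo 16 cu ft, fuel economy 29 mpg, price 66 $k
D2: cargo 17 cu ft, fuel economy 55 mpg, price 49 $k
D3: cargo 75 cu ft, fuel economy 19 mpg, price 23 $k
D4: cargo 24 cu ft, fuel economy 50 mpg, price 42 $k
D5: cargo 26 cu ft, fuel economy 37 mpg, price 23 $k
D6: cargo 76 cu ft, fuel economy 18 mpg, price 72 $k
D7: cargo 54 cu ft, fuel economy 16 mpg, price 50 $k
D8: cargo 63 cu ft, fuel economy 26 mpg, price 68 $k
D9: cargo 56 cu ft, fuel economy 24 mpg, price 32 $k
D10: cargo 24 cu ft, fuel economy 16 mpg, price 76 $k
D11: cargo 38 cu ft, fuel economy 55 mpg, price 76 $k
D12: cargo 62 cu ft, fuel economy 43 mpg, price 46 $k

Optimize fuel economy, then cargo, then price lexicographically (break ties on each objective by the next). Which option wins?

First maximize fuel economy: best is 55, kept {D2, D11}.
Then maximize cargo: best is 38, kept {D11}.

D11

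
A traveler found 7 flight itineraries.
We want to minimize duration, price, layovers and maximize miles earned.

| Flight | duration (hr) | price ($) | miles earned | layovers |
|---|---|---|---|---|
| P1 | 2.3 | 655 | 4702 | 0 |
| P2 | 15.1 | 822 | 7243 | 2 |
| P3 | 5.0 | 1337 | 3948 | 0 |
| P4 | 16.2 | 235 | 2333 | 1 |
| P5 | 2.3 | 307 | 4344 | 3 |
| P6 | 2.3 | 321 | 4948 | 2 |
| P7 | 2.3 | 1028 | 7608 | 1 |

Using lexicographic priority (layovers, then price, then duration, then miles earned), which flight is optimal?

First minimize layovers: best is 0, kept {P1, P3}.
Then minimize price: best is 655, kept {P1}.

P1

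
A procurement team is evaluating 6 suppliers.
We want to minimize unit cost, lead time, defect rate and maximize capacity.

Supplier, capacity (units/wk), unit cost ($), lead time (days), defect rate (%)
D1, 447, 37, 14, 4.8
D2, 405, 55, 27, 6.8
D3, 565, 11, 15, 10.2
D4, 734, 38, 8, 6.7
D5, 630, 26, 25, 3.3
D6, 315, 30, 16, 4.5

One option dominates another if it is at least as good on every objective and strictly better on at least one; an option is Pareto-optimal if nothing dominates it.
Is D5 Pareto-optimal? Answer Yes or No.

Yes

D1: worse on capacity (447 vs 630).
D2: worse on capacity (405 vs 630).
D3: worse on capacity (565 vs 630).
D4: worse on unit cost (38 vs 26).
D6: worse on capacity (315 vs 630).
No option is at least as good as D5 on every objective and strictly better on one.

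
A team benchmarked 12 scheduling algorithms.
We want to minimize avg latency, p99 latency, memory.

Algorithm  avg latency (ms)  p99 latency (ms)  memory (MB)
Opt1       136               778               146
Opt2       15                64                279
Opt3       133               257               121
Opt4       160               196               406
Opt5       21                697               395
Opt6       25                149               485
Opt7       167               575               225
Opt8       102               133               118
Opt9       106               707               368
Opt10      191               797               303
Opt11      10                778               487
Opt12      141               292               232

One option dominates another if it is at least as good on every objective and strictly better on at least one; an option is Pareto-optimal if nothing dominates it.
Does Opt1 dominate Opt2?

No

Opt1 vs Opt2: Opt1 is worse on avg latency (136 vs 15), so it does not dominate Opt2.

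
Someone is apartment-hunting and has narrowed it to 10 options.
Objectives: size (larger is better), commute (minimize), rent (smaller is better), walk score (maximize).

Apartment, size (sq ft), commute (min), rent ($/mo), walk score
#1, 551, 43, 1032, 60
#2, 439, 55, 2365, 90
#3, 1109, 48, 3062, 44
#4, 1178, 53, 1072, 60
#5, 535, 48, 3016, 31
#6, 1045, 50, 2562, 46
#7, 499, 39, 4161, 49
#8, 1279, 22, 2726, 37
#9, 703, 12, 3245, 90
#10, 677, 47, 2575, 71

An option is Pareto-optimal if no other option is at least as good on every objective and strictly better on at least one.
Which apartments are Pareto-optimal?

#1: not dominated (best rent).
#2: not dominated.
#3: not dominated.
#4: not dominated.
#5: dominated by #1 (size 551≥535, commute 43≤48, rent 1032≤3016, walk score 60≥31).
#6: not dominated.
#7: dominated by #9 (size 703≥499, commute 12≤39, rent 3245≤4161, walk score 90≥49).
#8: not dominated (best size).
#9: not dominated (best commute).
#10: not dominated.

#1, #2, #3, #4, #6, #8, #9, #10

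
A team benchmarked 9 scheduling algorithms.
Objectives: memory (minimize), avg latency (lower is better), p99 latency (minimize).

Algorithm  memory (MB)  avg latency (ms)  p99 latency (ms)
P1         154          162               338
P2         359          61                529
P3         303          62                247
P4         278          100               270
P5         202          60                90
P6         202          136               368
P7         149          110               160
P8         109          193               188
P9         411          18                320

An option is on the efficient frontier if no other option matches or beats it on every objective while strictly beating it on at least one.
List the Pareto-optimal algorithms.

P5, P7, P8, P9

P1: dominated by P7 (memory 149≤154, avg latency 110≤162, p99 latency 160≤338).
P2: dominated by P5 (memory 202≤359, avg latency 60≤61, p99 latency 90≤529).
P3: dominated by P5 (memory 202≤303, avg latency 60≤62, p99 latency 90≤247).
P4: dominated by P5 (memory 202≤278, avg latency 60≤100, p99 latency 90≤270).
P5: not dominated (best p99 latency).
P6: dominated by P5 (memory 202≤202, avg latency 60≤136, p99 latency 90≤368).
P7: not dominated.
P8: not dominated (best memory).
P9: not dominated (best avg latency).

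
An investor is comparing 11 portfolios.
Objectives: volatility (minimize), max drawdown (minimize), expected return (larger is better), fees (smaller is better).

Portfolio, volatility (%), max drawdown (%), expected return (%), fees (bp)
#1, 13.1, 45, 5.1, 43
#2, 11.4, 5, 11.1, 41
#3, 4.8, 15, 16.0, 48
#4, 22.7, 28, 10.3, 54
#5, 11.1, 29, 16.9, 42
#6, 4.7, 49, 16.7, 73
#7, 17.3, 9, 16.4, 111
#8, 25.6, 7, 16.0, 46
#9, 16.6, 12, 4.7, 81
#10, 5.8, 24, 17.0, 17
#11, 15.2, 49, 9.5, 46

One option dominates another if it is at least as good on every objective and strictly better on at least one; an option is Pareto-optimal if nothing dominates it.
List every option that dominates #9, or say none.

#2

#2: volatility 11.4≤16.6, max drawdown 5≤12, expected return 11.1≥4.7, fees 41≤81 — dominates #9.
Others (#1, #3, #4, #5, #6, #7, #8, #10, #11) are each worse than #9 on at least one objective.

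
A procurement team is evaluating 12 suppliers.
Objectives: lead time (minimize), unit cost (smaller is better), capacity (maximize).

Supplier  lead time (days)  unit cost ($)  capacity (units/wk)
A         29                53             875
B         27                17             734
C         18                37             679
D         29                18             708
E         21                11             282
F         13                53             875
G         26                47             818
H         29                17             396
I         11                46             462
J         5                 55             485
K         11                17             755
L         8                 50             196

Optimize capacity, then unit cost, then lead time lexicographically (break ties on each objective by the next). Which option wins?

First maximize capacity: best is 875, kept {A, F}.
Then minimize unit cost: best is 53, kept {A, F}.
Then minimize lead time: best is 13, kept {F}.

F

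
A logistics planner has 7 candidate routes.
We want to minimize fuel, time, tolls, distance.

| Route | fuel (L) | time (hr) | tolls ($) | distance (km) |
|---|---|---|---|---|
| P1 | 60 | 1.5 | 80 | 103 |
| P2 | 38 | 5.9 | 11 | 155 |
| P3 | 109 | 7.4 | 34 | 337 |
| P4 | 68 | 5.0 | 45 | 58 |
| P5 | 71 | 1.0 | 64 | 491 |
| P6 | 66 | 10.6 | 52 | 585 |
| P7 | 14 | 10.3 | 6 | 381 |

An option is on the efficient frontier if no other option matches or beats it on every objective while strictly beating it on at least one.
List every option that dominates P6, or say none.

P2, P7

P2: fuel 38≤66, time 5.9≤10.6, tolls 11≤52, distance 155≤585 — dominates P6.
P7: fuel 14≤66, time 10.3≤10.6, tolls 6≤52, distance 381≤585 — dominates P6.
Others (P1, P3, P4, P5) are each worse than P6 on at least one objective.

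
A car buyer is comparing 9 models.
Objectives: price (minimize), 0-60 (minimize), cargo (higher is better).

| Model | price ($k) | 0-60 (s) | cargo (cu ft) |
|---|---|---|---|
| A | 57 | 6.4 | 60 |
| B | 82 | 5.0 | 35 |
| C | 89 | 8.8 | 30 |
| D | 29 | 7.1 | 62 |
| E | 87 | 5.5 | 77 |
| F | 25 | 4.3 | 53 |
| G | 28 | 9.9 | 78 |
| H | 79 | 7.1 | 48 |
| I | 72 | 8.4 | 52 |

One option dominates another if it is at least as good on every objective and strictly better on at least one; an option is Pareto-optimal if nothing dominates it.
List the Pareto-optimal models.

A, D, E, F, G

A: not dominated.
B: dominated by F (price 25≤82, 0-60 4.3≤5.0, cargo 53≥35).
C: dominated by A (price 57≤89, 0-60 6.4≤8.8, cargo 60≥30).
D: not dominated.
E: not dominated.
F: not dominated (best price).
G: not dominated (best cargo).
H: dominated by A (price 57≤79, 0-60 6.4≤7.1, cargo 60≥48).
I: dominated by A (price 57≤72, 0-60 6.4≤8.4, cargo 60≥52).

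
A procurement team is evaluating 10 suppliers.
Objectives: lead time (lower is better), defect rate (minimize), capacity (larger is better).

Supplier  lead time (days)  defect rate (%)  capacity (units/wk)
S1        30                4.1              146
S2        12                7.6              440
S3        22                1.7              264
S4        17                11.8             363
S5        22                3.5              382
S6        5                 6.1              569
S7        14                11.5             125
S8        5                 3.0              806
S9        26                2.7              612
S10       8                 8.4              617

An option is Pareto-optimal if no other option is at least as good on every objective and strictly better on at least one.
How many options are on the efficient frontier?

3

S1: dominated by S3 (lead time 22≤30, defect rate 1.7≤4.1, capacity 264≥146).
S2: dominated by S6 (lead time 5≤12, defect rate 6.1≤7.6, capacity 569≥440).
S3: not dominated (best defect rate).
S4: dominated by S2 (lead time 12≤17, defect rate 7.6≤11.8, capacity 440≥363).
S5: dominated by S8 (lead time 5≤22, defect rate 3.0≤3.5, capacity 806≥382).
S6: dominated by S8 (lead time 5≤5, defect rate 3.0≤6.1, capacity 806≥569).
S7: dominated by S2 (lead time 12≤14, defect rate 7.6≤11.5, capacity 440≥125).
S8: not dominated (best capacity).
S9: not dominated.
S10: dominated by S8 (lead time 5≤8, defect rate 3.0≤8.4, capacity 806≥617).
Pareto-optimal: S3, S8, S9 → 3.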